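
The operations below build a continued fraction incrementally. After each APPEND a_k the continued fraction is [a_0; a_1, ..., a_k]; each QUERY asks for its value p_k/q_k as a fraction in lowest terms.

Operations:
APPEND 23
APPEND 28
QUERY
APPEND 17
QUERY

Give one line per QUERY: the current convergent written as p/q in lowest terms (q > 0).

645/28
10988/477

APPEND 23: p_0 = 23·1 + 0 = 23, q_0 = 23·0 + 1 = 1 → 23/1
APPEND 28: p_1 = 28·23 + 1 = 645, q_1 = 28·1 + 0 = 28 → 645/28
APPEND 17: p_2 = 17·645 + 23 = 10988, q_2 = 17·28 + 1 = 477 → 10988/477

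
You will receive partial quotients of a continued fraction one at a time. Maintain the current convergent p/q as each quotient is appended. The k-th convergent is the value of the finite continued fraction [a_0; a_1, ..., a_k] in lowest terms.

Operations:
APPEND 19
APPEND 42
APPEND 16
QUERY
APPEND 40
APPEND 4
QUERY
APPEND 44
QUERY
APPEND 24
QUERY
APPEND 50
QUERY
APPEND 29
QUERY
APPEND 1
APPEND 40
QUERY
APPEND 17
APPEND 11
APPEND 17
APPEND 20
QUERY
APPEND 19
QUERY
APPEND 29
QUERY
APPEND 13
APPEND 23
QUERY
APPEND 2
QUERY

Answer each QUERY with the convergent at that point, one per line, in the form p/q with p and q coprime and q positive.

APPEND 19: p_0 = 19·1 + 0 = 19, q_0 = 19·0 + 1 = 1 → 19/1
APPEND 42: p_1 = 42·19 + 1 = 799, q_1 = 42·1 + 0 = 42 → 799/42
APPEND 16: p_2 = 16·799 + 19 = 12803, q_2 = 16·42 + 1 = 673 → 12803/673
APPEND 40: p_3 = 40·12803 + 799 = 512919, q_3 = 40·673 + 42 = 26962 → 512919/26962
APPEND 4: p_4 = 4·512919 + 12803 = 2064479, q_4 = 4·26962 + 673 = 108521 → 2064479/108521
APPEND 44: p_5 = 44·2064479 + 512919 = 91349995, q_5 = 44·108521 + 26962 = 4801886 → 91349995/4801886
APPEND 24: p_6 = 24·91349995 + 2064479 = 2194464359, q_6 = 24·4801886 + 108521 = 115353785 → 2194464359/115353785
APPEND 50: p_7 = 50·2194464359 + 91349995 = 109814567945, q_7 = 50·115353785 + 4801886 = 5772491136 → 109814567945/5772491136
APPEND 29: p_8 = 29·109814567945 + 2194464359 = 3186816934764, q_8 = 29·5772491136 + 115353785 = 167517596729 → 3186816934764/167517596729
APPEND 1: p_9 = 1·3186816934764 + 109814567945 = 3296631502709, q_9 = 1·167517596729 + 5772491136 = 173290087865 → 3296631502709/173290087865
APPEND 40: p_10 = 40·3296631502709 + 3186816934764 = 135052077043124, q_10 = 40·173290087865 + 167517596729 = 7099121111329 → 135052077043124/7099121111329
APPEND 17: p_11 = 17·135052077043124 + 3296631502709 = 2299181941235817, q_11 = 17·7099121111329 + 173290087865 = 120858348980458 → 2299181941235817/120858348980458
APPEND 11: p_12 = 11·2299181941235817 + 135052077043124 = 25426053430637111, q_12 = 11·120858348980458 + 7099121111329 = 1336540959896367 → 25426053430637111/1336540959896367
APPEND 17: p_13 = 17·25426053430637111 + 2299181941235817 = 434542090262066704, q_13 = 17·1336540959896367 + 120858348980458 = 22842054667218697 → 434542090262066704/22842054667218697
APPEND 20: p_14 = 20·434542090262066704 + 25426053430637111 = 8716267858671971191, q_14 = 20·22842054667218697 + 1336540959896367 = 458177634304270307 → 8716267858671971191/458177634304270307
APPEND 19: p_15 = 19·8716267858671971191 + 434542090262066704 = 166043631405029519333, q_15 = 19·458177634304270307 + 22842054667218697 = 8728217106448354530 → 166043631405029519333/8728217106448354530
APPEND 29: p_16 = 29·166043631405029519333 + 8716267858671971191 = 4823981578604528031848, q_16 = 29·8728217106448354530 + 458177634304270307 = 253576473721306551677 → 4823981578604528031848/253576473721306551677
APPEND 13: p_17 = 13·4823981578604528031848 + 166043631405029519333 = 62877804153263893933357, q_17 = 13·253576473721306551677 + 8728217106448354530 = 3305222375483433526331 → 62877804153263893933357/3305222375483433526331
APPEND 23: p_18 = 23·62877804153263893933357 + 4823981578604528031848 = 1451013477103674088499059, q_18 = 23·3305222375483433526331 + 253576473721306551677 = 76273691109840277657290 → 1451013477103674088499059/76273691109840277657290
APPEND 2: p_19 = 2·1451013477103674088499059 + 62877804153263893933357 = 2964904758360612070931475, q_19 = 2·76273691109840277657290 + 3305222375483433526331 = 155852604595163988840911 → 2964904758360612070931475/155852604595163988840911

12803/673
2064479/108521
91349995/4801886
2194464359/115353785
109814567945/5772491136
3186816934764/167517596729
135052077043124/7099121111329
8716267858671971191/458177634304270307
166043631405029519333/8728217106448354530
4823981578604528031848/253576473721306551677
1451013477103674088499059/76273691109840277657290
2964904758360612070931475/155852604595163988840911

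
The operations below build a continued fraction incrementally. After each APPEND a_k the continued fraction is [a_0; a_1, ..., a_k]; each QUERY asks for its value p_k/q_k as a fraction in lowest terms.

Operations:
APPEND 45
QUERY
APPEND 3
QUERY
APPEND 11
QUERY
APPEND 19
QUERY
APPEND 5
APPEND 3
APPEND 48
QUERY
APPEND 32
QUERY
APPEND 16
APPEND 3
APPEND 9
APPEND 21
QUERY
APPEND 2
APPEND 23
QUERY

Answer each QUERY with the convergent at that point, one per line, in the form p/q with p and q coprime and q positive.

APPEND 45: p_0 = 45·1 + 0 = 45, q_0 = 45·0 + 1 = 1 → 45/1
APPEND 3: p_1 = 3·45 + 1 = 136, q_1 = 3·1 + 0 = 3 → 136/3
APPEND 11: p_2 = 11·136 + 45 = 1541, q_2 = 11·3 + 1 = 34 → 1541/34
APPEND 19: p_3 = 19·1541 + 136 = 29415, q_3 = 19·34 + 3 = 649 → 29415/649
APPEND 5: p_4 = 5·29415 + 1541 = 148616, q_4 = 5·649 + 34 = 3279 → 148616/3279
APPEND 3: p_5 = 3·148616 + 29415 = 475263, q_5 = 3·3279 + 649 = 10486 → 475263/10486
APPEND 48: p_6 = 48·475263 + 148616 = 22961240, q_6 = 48·10486 + 3279 = 506607 → 22961240/506607
APPEND 32: p_7 = 32·22961240 + 475263 = 735234943, q_7 = 32·506607 + 10486 = 16221910 → 735234943/16221910
APPEND 16: p_8 = 16·735234943 + 22961240 = 11786720328, q_8 = 16·16221910 + 506607 = 260057167 → 11786720328/260057167
APPEND 3: p_9 = 3·11786720328 + 735234943 = 36095395927, q_9 = 3·260057167 + 16221910 = 796393411 → 36095395927/796393411
APPEND 9: p_10 = 9·36095395927 + 11786720328 = 336645283671, q_10 = 9·796393411 + 260057167 = 7427597866 → 336645283671/7427597866
APPEND 21: p_11 = 21·336645283671 + 36095395927 = 7105646353018, q_11 = 21·7427597866 + 796393411 = 156775948597 → 7105646353018/156775948597
APPEND 2: p_12 = 2·7105646353018 + 336645283671 = 14547937989707, q_12 = 2·156775948597 + 7427597866 = 320979495060 → 14547937989707/320979495060
APPEND 23: p_13 = 23·14547937989707 + 7105646353018 = 341708220116279, q_13 = 23·320979495060 + 156775948597 = 7539304334977 → 341708220116279/7539304334977

45/1
136/3
1541/34
29415/649
22961240/506607
735234943/16221910
7105646353018/156775948597
341708220116279/7539304334977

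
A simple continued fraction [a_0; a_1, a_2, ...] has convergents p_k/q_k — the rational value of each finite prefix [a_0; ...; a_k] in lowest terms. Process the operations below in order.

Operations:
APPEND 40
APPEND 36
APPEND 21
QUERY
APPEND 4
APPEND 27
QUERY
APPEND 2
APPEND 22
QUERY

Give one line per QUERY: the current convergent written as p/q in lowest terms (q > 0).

30301/757
3341716/83485
153075410/3824233

APPEND 40: p_0 = 40·1 + 0 = 40, q_0 = 40·0 + 1 = 1 → 40/1
APPEND 36: p_1 = 36·40 + 1 = 1441, q_1 = 36·1 + 0 = 36 → 1441/36
APPEND 21: p_2 = 21·1441 + 40 = 30301, q_2 = 21·36 + 1 = 757 → 30301/757
APPEND 4: p_3 = 4·30301 + 1441 = 122645, q_3 = 4·757 + 36 = 3064 → 122645/3064
APPEND 27: p_4 = 27·122645 + 30301 = 3341716, q_4 = 27·3064 + 757 = 83485 → 3341716/83485
APPEND 2: p_5 = 2·3341716 + 122645 = 6806077, q_5 = 2·83485 + 3064 = 170034 → 6806077/170034
APPEND 22: p_6 = 22·6806077 + 3341716 = 153075410, q_6 = 22·170034 + 83485 = 3824233 → 153075410/3824233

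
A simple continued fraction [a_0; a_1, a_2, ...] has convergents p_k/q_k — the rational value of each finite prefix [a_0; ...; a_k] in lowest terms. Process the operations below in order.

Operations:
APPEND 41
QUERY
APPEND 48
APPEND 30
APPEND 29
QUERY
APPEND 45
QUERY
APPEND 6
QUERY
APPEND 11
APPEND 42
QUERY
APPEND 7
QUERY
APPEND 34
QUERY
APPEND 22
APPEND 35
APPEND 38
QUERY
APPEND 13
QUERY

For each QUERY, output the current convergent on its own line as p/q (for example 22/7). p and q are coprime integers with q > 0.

APPEND 41: p_0 = 41·1 + 0 = 41, q_0 = 41·0 + 1 = 1 → 41/1
APPEND 48: p_1 = 48·41 + 1 = 1969, q_1 = 48·1 + 0 = 48 → 1969/48
APPEND 30: p_2 = 30·1969 + 41 = 59111, q_2 = 30·48 + 1 = 1441 → 59111/1441
APPEND 29: p_3 = 29·59111 + 1969 = 1716188, q_3 = 29·1441 + 48 = 41837 → 1716188/41837
APPEND 45: p_4 = 45·1716188 + 59111 = 77287571, q_4 = 45·41837 + 1441 = 1884106 → 77287571/1884106
APPEND 6: p_5 = 6·77287571 + 1716188 = 465441614, q_5 = 6·1884106 + 41837 = 11346473 → 465441614/11346473
APPEND 11: p_6 = 11·465441614 + 77287571 = 5197145325, q_6 = 11·11346473 + 1884106 = 126695309 → 5197145325/126695309
APPEND 42: p_7 = 42·5197145325 + 465441614 = 218745545264, q_7 = 42·126695309 + 11346473 = 5332549451 → 218745545264/5332549451
APPEND 7: p_8 = 7·218745545264 + 5197145325 = 1536415962173, q_8 = 7·5332549451 + 126695309 = 37454541466 → 1536415962173/37454541466
APPEND 34: p_9 = 34·1536415962173 + 218745545264 = 52456888259146, q_9 = 34·37454541466 + 5332549451 = 1278786959295 → 52456888259146/1278786959295
APPEND 22: p_10 = 22·52456888259146 + 1536415962173 = 1155587957663385, q_10 = 22·1278786959295 + 37454541466 = 28170767645956 → 1155587957663385/28170767645956
APPEND 35: p_11 = 35·1155587957663385 + 52456888259146 = 40498035406477621, q_11 = 35·28170767645956 + 1278786959295 = 987255654567755 → 40498035406477621/987255654567755
APPEND 38: p_12 = 38·40498035406477621 + 1155587957663385 = 1540080933403812983, q_12 = 38·987255654567755 + 28170767645956 = 37543885641220646 → 1540080933403812983/37543885641220646
APPEND 13: p_13 = 13·1540080933403812983 + 40498035406477621 = 20061550169656046400, q_13 = 13·37543885641220646 + 987255654567755 = 489057768990436153 → 20061550169656046400/489057768990436153

41/1
1716188/41837
77287571/1884106
465441614/11346473
218745545264/5332549451
1536415962173/37454541466
52456888259146/1278786959295
1540080933403812983/37543885641220646
20061550169656046400/489057768990436153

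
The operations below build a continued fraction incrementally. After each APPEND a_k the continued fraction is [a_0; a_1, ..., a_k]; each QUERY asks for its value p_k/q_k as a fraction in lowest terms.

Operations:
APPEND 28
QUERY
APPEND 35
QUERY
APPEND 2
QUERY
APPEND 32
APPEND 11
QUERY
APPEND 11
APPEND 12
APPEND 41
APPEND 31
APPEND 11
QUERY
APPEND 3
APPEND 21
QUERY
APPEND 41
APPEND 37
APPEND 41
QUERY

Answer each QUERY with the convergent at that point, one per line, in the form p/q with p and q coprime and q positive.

APPEND 28: p_0 = 28·1 + 0 = 28, q_0 = 28·0 + 1 = 1 → 28/1
APPEND 35: p_1 = 35·28 + 1 = 981, q_1 = 35·1 + 0 = 35 → 981/35
APPEND 2: p_2 = 2·981 + 28 = 1990, q_2 = 2·35 + 1 = 71 → 1990/71
APPEND 32: p_3 = 32·1990 + 981 = 64661, q_3 = 32·71 + 35 = 2307 → 64661/2307
APPEND 11: p_4 = 11·64661 + 1990 = 713261, q_4 = 11·2307 + 71 = 25448 → 713261/25448
APPEND 11: p_5 = 11·713261 + 64661 = 7910532, q_5 = 11·25448 + 2307 = 282235 → 7910532/282235
APPEND 12: p_6 = 12·7910532 + 713261 = 95639645, q_6 = 12·282235 + 25448 = 3412268 → 95639645/3412268
APPEND 41: p_7 = 41·95639645 + 7910532 = 3929135977, q_7 = 41·3412268 + 282235 = 140185223 → 3929135977/140185223
APPEND 31: p_8 = 31·3929135977 + 95639645 = 121898854932, q_8 = 31·140185223 + 3412268 = 4349154181 → 121898854932/4349154181
APPEND 11: p_9 = 11·121898854932 + 3929135977 = 1344816540229, q_9 = 11·4349154181 + 140185223 = 47980881214 → 1344816540229/47980881214
APPEND 3: p_10 = 3·1344816540229 + 121898854932 = 4156348475619, q_10 = 3·47980881214 + 4349154181 = 148291797823 → 4156348475619/148291797823
APPEND 21: p_11 = 21·4156348475619 + 1344816540229 = 88628134528228, q_11 = 21·148291797823 + 47980881214 = 3162108635497 → 88628134528228/3162108635497
APPEND 41: p_12 = 41·88628134528228 + 4156348475619 = 3637909864132967, q_12 = 41·3162108635497 + 148291797823 = 129794745853200 → 3637909864132967/129794745853200
APPEND 37: p_13 = 37·3637909864132967 + 88628134528228 = 134691293107448007, q_13 = 37·129794745853200 + 3162108635497 = 4805567705203897 → 134691293107448007/4805567705203897
APPEND 41: p_14 = 41·134691293107448007 + 3637909864132967 = 5525980927269501254, q_14 = 41·4805567705203897 + 129794745853200 = 197158070659212977 → 5525980927269501254/197158070659212977

28/1
981/35
1990/71
713261/25448
1344816540229/47980881214
88628134528228/3162108635497
5525980927269501254/197158070659212977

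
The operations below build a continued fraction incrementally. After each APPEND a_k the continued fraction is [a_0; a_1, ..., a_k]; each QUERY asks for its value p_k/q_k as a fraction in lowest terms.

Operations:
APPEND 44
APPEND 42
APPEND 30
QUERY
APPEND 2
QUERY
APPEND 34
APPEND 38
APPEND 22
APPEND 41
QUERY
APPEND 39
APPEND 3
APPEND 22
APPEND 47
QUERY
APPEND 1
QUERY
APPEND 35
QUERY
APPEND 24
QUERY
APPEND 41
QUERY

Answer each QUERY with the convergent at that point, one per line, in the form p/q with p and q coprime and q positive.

55514/1261
112877/2564
133857348791/3040568427
16603637837443789/377151478330105
16956570452054000/385168339373109
610083603659333789/13858043356388920
14658963058276064936/332978208892707189
601627568992977996165/13665964607957383669

APPEND 44: p_0 = 44·1 + 0 = 44, q_0 = 44·0 + 1 = 1 → 44/1
APPEND 42: p_1 = 42·44 + 1 = 1849, q_1 = 42·1 + 0 = 42 → 1849/42
APPEND 30: p_2 = 30·1849 + 44 = 55514, q_2 = 30·42 + 1 = 1261 → 55514/1261
APPEND 2: p_3 = 2·55514 + 1849 = 112877, q_3 = 2·1261 + 42 = 2564 → 112877/2564
APPEND 34: p_4 = 34·112877 + 55514 = 3893332, q_4 = 34·2564 + 1261 = 88437 → 3893332/88437
APPEND 38: p_5 = 38·3893332 + 112877 = 148059493, q_5 = 38·88437 + 2564 = 3363170 → 148059493/3363170
APPEND 22: p_6 = 22·148059493 + 3893332 = 3261202178, q_6 = 22·3363170 + 88437 = 74078177 → 3261202178/74078177
APPEND 41: p_7 = 41·3261202178 + 148059493 = 133857348791, q_7 = 41·74078177 + 3363170 = 3040568427 → 133857348791/3040568427
APPEND 39: p_8 = 39·133857348791 + 3261202178 = 5223697805027, q_8 = 39·3040568427 + 74078177 = 118656246830 → 5223697805027/118656246830
APPEND 3: p_9 = 3·5223697805027 + 133857348791 = 15804950763872, q_9 = 3·118656246830 + 3040568427 = 359009308917 → 15804950763872/359009308917
APPEND 22: p_10 = 22·15804950763872 + 5223697805027 = 352932614610211, q_10 = 22·359009308917 + 118656246830 = 8016861043004 → 352932614610211/8016861043004
APPEND 47: p_11 = 47·352932614610211 + 15804950763872 = 16603637837443789, q_11 = 47·8016861043004 + 359009308917 = 377151478330105 → 16603637837443789/377151478330105
APPEND 1: p_12 = 1·16603637837443789 + 352932614610211 = 16956570452054000, q_12 = 1·377151478330105 + 8016861043004 = 385168339373109 → 16956570452054000/385168339373109
APPEND 35: p_13 = 35·16956570452054000 + 16603637837443789 = 610083603659333789, q_13 = 35·385168339373109 + 377151478330105 = 13858043356388920 → 610083603659333789/13858043356388920
APPEND 24: p_14 = 24·610083603659333789 + 16956570452054000 = 14658963058276064936, q_14 = 24·13858043356388920 + 385168339373109 = 332978208892707189 → 14658963058276064936/332978208892707189
APPEND 41: p_15 = 41·14658963058276064936 + 610083603659333789 = 601627568992977996165, q_15 = 41·332978208892707189 + 13858043356388920 = 13665964607957383669 → 601627568992977996165/13665964607957383669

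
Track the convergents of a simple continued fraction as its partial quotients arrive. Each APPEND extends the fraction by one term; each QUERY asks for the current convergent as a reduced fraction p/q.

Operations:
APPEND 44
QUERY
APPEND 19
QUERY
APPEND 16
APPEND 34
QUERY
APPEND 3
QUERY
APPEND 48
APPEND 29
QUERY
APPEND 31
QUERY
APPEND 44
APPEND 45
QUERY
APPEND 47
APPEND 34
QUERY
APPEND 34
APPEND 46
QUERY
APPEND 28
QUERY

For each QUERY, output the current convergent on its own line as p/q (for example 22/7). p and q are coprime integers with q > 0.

APPEND 44: p_0 = 44·1 + 0 = 44, q_0 = 44·0 + 1 = 1 → 44/1
APPEND 19: p_1 = 19·44 + 1 = 837, q_1 = 19·1 + 0 = 19 → 837/19
APPEND 16: p_2 = 16·837 + 44 = 13436, q_2 = 16·19 + 1 = 305 → 13436/305
APPEND 34: p_3 = 34·13436 + 837 = 457661, q_3 = 34·305 + 19 = 10389 → 457661/10389
APPEND 3: p_4 = 3·457661 + 13436 = 1386419, q_4 = 3·10389 + 305 = 31472 → 1386419/31472
APPEND 48: p_5 = 48·1386419 + 457661 = 67005773, q_5 = 48·31472 + 10389 = 1521045 → 67005773/1521045
APPEND 29: p_6 = 29·67005773 + 1386419 = 1944553836, q_6 = 29·1521045 + 31472 = 44141777 → 1944553836/44141777
APPEND 31: p_7 = 31·1944553836 + 67005773 = 60348174689, q_7 = 31·44141777 + 1521045 = 1369916132 → 60348174689/1369916132
APPEND 44: p_8 = 44·60348174689 + 1944553836 = 2657264240152, q_8 = 44·1369916132 + 44141777 = 60320451585 → 2657264240152/60320451585
APPEND 45: p_9 = 45·2657264240152 + 60348174689 = 119637238981529, q_9 = 45·60320451585 + 1369916132 = 2715790237457 → 119637238981529/2715790237457
APPEND 47: p_10 = 47·119637238981529 + 2657264240152 = 5625607496372015, q_10 = 47·2715790237457 + 60320451585 = 127702461612064 → 5625607496372015/127702461612064
APPEND 34: p_11 = 34·5625607496372015 + 119637238981529 = 191390292115630039, q_11 = 34·127702461612064 + 2715790237457 = 4344599485047633 → 191390292115630039/4344599485047633
APPEND 34: p_12 = 34·191390292115630039 + 5625607496372015 = 6512895539427793341, q_12 = 34·4344599485047633 + 127702461612064 = 147844084953231586 → 6512895539427793341/147844084953231586
APPEND 46: p_13 = 46·6512895539427793341 + 191390292115630039 = 299784585105794123725, q_13 = 46·147844084953231586 + 4344599485047633 = 6805172507333700589 → 299784585105794123725/6805172507333700589
APPEND 28: p_14 = 28·299784585105794123725 + 6512895539427793341 = 8400481278501663257641, q_14 = 28·6805172507333700589 + 147844084953231586 = 190692674290296848078 → 8400481278501663257641/190692674290296848078

44/1
837/19
457661/10389
1386419/31472
1944553836/44141777
60348174689/1369916132
119637238981529/2715790237457
191390292115630039/4344599485047633
299784585105794123725/6805172507333700589
8400481278501663257641/190692674290296848078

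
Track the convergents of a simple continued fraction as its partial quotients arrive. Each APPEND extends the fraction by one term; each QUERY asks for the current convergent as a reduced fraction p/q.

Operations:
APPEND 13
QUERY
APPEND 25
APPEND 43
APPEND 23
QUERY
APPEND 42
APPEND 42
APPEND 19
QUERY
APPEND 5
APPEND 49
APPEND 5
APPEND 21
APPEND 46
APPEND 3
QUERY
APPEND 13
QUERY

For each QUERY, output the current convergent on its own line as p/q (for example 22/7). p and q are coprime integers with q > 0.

APPEND 13: p_0 = 13·1 + 0 = 13, q_0 = 13·0 + 1 = 1 → 13/1
APPEND 25: p_1 = 25·13 + 1 = 326, q_1 = 25·1 + 0 = 25 → 326/25
APPEND 43: p_2 = 43·326 + 13 = 14031, q_2 = 43·25 + 1 = 1076 → 14031/1076
APPEND 23: p_3 = 23·14031 + 326 = 323039, q_3 = 23·1076 + 25 = 24773 → 323039/24773
APPEND 42: p_4 = 42·323039 + 14031 = 13581669, q_4 = 42·24773 + 1076 = 1041542 → 13581669/1041542
APPEND 42: p_5 = 42·13581669 + 323039 = 570753137, q_5 = 42·1041542 + 24773 = 43769537 → 570753137/43769537
APPEND 19: p_6 = 19·570753137 + 13581669 = 10857891272, q_6 = 19·43769537 + 1041542 = 832662745 → 10857891272/832662745
APPEND 5: p_7 = 5·10857891272 + 570753137 = 54860209497, q_7 = 5·832662745 + 43769537 = 4207083262 → 54860209497/4207083262
APPEND 49: p_8 = 49·54860209497 + 10857891272 = 2699008156625, q_8 = 49·4207083262 + 832662745 = 206979742583 → 2699008156625/206979742583
APPEND 5: p_9 = 5·2699008156625 + 54860209497 = 13549900992622, q_9 = 5·206979742583 + 4207083262 = 1039105796177 → 13549900992622/1039105796177
APPEND 21: p_10 = 21·13549900992622 + 2699008156625 = 287246929001687, q_10 = 21·1039105796177 + 206979742583 = 22028201462300 → 287246929001687/22028201462300
APPEND 46: p_11 = 46·287246929001687 + 13549900992622 = 13226908635070224, q_11 = 46·22028201462300 + 1039105796177 = 1014336373061977 → 13226908635070224/1014336373061977
APPEND 3: p_12 = 3·13226908635070224 + 287246929001687 = 39967972834212359, q_12 = 3·1014336373061977 + 22028201462300 = 3065037320648231 → 39967972834212359/3065037320648231
APPEND 13: p_13 = 13·39967972834212359 + 13226908635070224 = 532810555479830891, q_13 = 13·3065037320648231 + 1014336373061977 = 40859821541488980 → 532810555479830891/40859821541488980

13/1
323039/24773
10857891272/832662745
39967972834212359/3065037320648231
532810555479830891/40859821541488980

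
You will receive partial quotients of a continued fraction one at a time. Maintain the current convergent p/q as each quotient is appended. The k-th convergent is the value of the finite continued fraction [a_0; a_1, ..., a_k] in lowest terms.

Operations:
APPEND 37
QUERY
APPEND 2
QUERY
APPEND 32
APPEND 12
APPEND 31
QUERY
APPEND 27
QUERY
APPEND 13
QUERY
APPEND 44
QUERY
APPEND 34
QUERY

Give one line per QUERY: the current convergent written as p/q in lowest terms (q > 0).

APPEND 37: p_0 = 37·1 + 0 = 37, q_0 = 37·0 + 1 = 1 → 37/1
APPEND 2: p_1 = 2·37 + 1 = 75, q_1 = 2·1 + 0 = 2 → 75/2
APPEND 32: p_2 = 32·75 + 37 = 2437, q_2 = 32·2 + 1 = 65 → 2437/65
APPEND 12: p_3 = 12·2437 + 75 = 29319, q_3 = 12·65 + 2 = 782 → 29319/782
APPEND 31: p_4 = 31·29319 + 2437 = 911326, q_4 = 31·782 + 65 = 24307 → 911326/24307
APPEND 27: p_5 = 27·911326 + 29319 = 24635121, q_5 = 27·24307 + 782 = 657071 → 24635121/657071
APPEND 13: p_6 = 13·24635121 + 911326 = 321167899, q_6 = 13·657071 + 24307 = 8566230 → 321167899/8566230
APPEND 44: p_7 = 44·321167899 + 24635121 = 14156022677, q_7 = 44·8566230 + 657071 = 377571191 → 14156022677/377571191
APPEND 34: p_8 = 34·14156022677 + 321167899 = 481625938917, q_8 = 34·377571191 + 8566230 = 12845986724 → 481625938917/12845986724

37/1
75/2
911326/24307
24635121/657071
321167899/8566230
14156022677/377571191
481625938917/12845986724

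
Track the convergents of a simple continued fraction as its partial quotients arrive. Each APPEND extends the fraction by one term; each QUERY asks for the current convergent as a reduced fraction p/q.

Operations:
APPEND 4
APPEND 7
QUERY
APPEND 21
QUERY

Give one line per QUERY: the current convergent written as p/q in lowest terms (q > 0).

APPEND 4: p_0 = 4·1 + 0 = 4, q_0 = 4·0 + 1 = 1 → 4/1
APPEND 7: p_1 = 7·4 + 1 = 29, q_1 = 7·1 + 0 = 7 → 29/7
APPEND 21: p_2 = 21·29 + 4 = 613, q_2 = 21·7 + 1 = 148 → 613/148

29/7
613/148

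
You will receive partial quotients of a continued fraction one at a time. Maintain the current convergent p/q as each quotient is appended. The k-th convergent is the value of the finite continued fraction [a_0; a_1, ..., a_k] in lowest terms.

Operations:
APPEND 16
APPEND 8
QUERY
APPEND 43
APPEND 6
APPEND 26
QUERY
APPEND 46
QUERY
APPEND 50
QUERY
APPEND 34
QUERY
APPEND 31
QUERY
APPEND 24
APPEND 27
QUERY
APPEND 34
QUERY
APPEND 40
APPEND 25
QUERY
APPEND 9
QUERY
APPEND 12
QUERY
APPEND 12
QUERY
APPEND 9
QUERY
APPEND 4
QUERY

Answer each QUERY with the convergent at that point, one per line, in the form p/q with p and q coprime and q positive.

APPEND 16: p_0 = 16·1 + 0 = 16, q_0 = 16·0 + 1 = 1 → 16/1
APPEND 8: p_1 = 8·16 + 1 = 129, q_1 = 8·1 + 0 = 8 → 129/8
APPEND 43: p_2 = 43·129 + 16 = 5563, q_2 = 43·8 + 1 = 345 → 5563/345
APPEND 6: p_3 = 6·5563 + 129 = 33507, q_3 = 6·345 + 8 = 2078 → 33507/2078
APPEND 26: p_4 = 26·33507 + 5563 = 876745, q_4 = 26·2078 + 345 = 54373 → 876745/54373
APPEND 46: p_5 = 46·876745 + 33507 = 40363777, q_5 = 46·54373 + 2078 = 2503236 → 40363777/2503236
APPEND 50: p_6 = 50·40363777 + 876745 = 2019065595, q_6 = 50·2503236 + 54373 = 125216173 → 2019065595/125216173
APPEND 34: p_7 = 34·2019065595 + 40363777 = 68688594007, q_7 = 34·125216173 + 2503236 = 4259853118 → 68688594007/4259853118
APPEND 31: p_8 = 31·68688594007 + 2019065595 = 2131365479812, q_8 = 31·4259853118 + 125216173 = 132180662831 → 2131365479812/132180662831
APPEND 24: p_9 = 24·2131365479812 + 68688594007 = 51221460109495, q_9 = 24·132180662831 + 4259853118 = 3176595761062 → 51221460109495/3176595761062
APPEND 27: p_10 = 27·51221460109495 + 2131365479812 = 1385110788436177, q_10 = 27·3176595761062 + 132180662831 = 85900266211505 → 1385110788436177/85900266211505
APPEND 34: p_11 = 34·1385110788436177 + 51221460109495 = 47144988266939513, q_11 = 34·85900266211505 + 3176595761062 = 2923785646952232 → 47144988266939513/2923785646952232
APPEND 40: p_12 = 40·47144988266939513 + 1385110788436177 = 1887184641466016697, q_12 = 40·2923785646952232 + 85900266211505 = 117037326144300785 → 1887184641466016697/117037326144300785
APPEND 25: p_13 = 25·1887184641466016697 + 47144988266939513 = 47226761024917356938, q_13 = 25·117037326144300785 + 2923785646952232 = 2928856939254471857 → 47226761024917356938/2928856939254471857
APPEND 9: p_14 = 9·47226761024917356938 + 1887184641466016697 = 426928033865722229139, q_14 = 9·2928856939254471857 + 117037326144300785 = 26476749779434547498 → 426928033865722229139/26476749779434547498
APPEND 12: p_15 = 12·426928033865722229139 + 47226761024917356938 = 5170363167413584106606, q_15 = 12·26476749779434547498 + 2928856939254471857 = 320649854292469041833 → 5170363167413584106606/320649854292469041833
APPEND 12: p_16 = 12·5170363167413584106606 + 426928033865722229139 = 62471286042828731508411, q_16 = 12·320649854292469041833 + 26476749779434547498 = 3874275001289063049494 → 62471286042828731508411/3874275001289063049494
APPEND 9: p_17 = 9·62471286042828731508411 + 5170363167413584106606 = 567411937552872167682305, q_17 = 9·3874275001289063049494 + 320649854292469041833 = 35189124865894036487279 → 567411937552872167682305/35189124865894036487279
APPEND 4: p_18 = 4·567411937552872167682305 + 62471286042828731508411 = 2332119036254317402237631, q_18 = 4·35189124865894036487279 + 3874275001289063049494 = 144630774464865208998610 → 2332119036254317402237631/144630774464865208998610

129/8
876745/54373
40363777/2503236
2019065595/125216173
68688594007/4259853118
2131365479812/132180662831
1385110788436177/85900266211505
47144988266939513/2923785646952232
47226761024917356938/2928856939254471857
426928033865722229139/26476749779434547498
5170363167413584106606/320649854292469041833
62471286042828731508411/3874275001289063049494
567411937552872167682305/35189124865894036487279
2332119036254317402237631/144630774464865208998610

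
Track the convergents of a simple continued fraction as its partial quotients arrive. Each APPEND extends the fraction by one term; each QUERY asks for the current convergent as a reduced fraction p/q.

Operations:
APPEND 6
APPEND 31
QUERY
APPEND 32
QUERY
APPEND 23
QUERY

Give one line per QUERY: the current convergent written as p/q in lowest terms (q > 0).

APPEND 6: p_0 = 6·1 + 0 = 6, q_0 = 6·0 + 1 = 1 → 6/1
APPEND 31: p_1 = 31·6 + 1 = 187, q_1 = 31·1 + 0 = 31 → 187/31
APPEND 32: p_2 = 32·187 + 6 = 5990, q_2 = 32·31 + 1 = 993 → 5990/993
APPEND 23: p_3 = 23·5990 + 187 = 137957, q_3 = 23·993 + 31 = 22870 → 137957/22870

187/31
5990/993
137957/22870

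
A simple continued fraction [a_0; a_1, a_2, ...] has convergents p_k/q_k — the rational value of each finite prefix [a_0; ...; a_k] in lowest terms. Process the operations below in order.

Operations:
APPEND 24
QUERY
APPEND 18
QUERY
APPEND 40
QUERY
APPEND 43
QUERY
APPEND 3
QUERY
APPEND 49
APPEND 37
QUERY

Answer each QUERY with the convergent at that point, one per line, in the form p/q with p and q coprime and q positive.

24/1
433/18
17344/721
746225/31021
2256019/93784
4120028791/171271953

APPEND 24: p_0 = 24·1 + 0 = 24, q_0 = 24·0 + 1 = 1 → 24/1
APPEND 18: p_1 = 18·24 + 1 = 433, q_1 = 18·1 + 0 = 18 → 433/18
APPEND 40: p_2 = 40·433 + 24 = 17344, q_2 = 40·18 + 1 = 721 → 17344/721
APPEND 43: p_3 = 43·17344 + 433 = 746225, q_3 = 43·721 + 18 = 31021 → 746225/31021
APPEND 3: p_4 = 3·746225 + 17344 = 2256019, q_4 = 3·31021 + 721 = 93784 → 2256019/93784
APPEND 49: p_5 = 49·2256019 + 746225 = 111291156, q_5 = 49·93784 + 31021 = 4626437 → 111291156/4626437
APPEND 37: p_6 = 37·111291156 + 2256019 = 4120028791, q_6 = 37·4626437 + 93784 = 171271953 → 4120028791/171271953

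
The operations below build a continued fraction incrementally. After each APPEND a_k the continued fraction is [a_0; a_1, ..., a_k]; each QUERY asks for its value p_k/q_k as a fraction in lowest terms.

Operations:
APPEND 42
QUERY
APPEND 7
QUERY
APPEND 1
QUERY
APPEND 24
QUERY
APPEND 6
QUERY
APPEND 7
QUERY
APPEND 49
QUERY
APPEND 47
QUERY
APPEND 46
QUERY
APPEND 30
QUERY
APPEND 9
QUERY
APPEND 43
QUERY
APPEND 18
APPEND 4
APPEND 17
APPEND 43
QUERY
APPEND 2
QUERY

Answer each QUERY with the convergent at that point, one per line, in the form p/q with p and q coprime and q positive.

42/1
295/7
337/8
8383/199
50635/1202
362828/8613
17829207/423239
838335557/19900846
38581264829/915862155
1158276280427/27495765496
10463067788672/248377751619
451070191193323/10707739085113
24483600838990184342/581204466104035779
49535821000370180709/1175907113781090536

APPEND 42: p_0 = 42·1 + 0 = 42, q_0 = 42·0 + 1 = 1 → 42/1
APPEND 7: p_1 = 7·42 + 1 = 295, q_1 = 7·1 + 0 = 7 → 295/7
APPEND 1: p_2 = 1·295 + 42 = 337, q_2 = 1·7 + 1 = 8 → 337/8
APPEND 24: p_3 = 24·337 + 295 = 8383, q_3 = 24·8 + 7 = 199 → 8383/199
APPEND 6: p_4 = 6·8383 + 337 = 50635, q_4 = 6·199 + 8 = 1202 → 50635/1202
APPEND 7: p_5 = 7·50635 + 8383 = 362828, q_5 = 7·1202 + 199 = 8613 → 362828/8613
APPEND 49: p_6 = 49·362828 + 50635 = 17829207, q_6 = 49·8613 + 1202 = 423239 → 17829207/423239
APPEND 47: p_7 = 47·17829207 + 362828 = 838335557, q_7 = 47·423239 + 8613 = 19900846 → 838335557/19900846
APPEND 46: p_8 = 46·838335557 + 17829207 = 38581264829, q_8 = 46·19900846 + 423239 = 915862155 → 38581264829/915862155
APPEND 30: p_9 = 30·38581264829 + 838335557 = 1158276280427, q_9 = 30·915862155 + 19900846 = 27495765496 → 1158276280427/27495765496
APPEND 9: p_10 = 9·1158276280427 + 38581264829 = 10463067788672, q_10 = 9·27495765496 + 915862155 = 248377751619 → 10463067788672/248377751619
APPEND 43: p_11 = 43·10463067788672 + 1158276280427 = 451070191193323, q_11 = 43·248377751619 + 27495765496 = 10707739085113 → 451070191193323/10707739085113
APPEND 18: p_12 = 18·451070191193323 + 10463067788672 = 8129726509268486, q_12 = 18·10707739085113 + 248377751619 = 192987681283653 → 8129726509268486/192987681283653
APPEND 4: p_13 = 4·8129726509268486 + 451070191193323 = 32969976228267267, q_13 = 4·192987681283653 + 10707739085113 = 782658464219725 → 32969976228267267/782658464219725
APPEND 17: p_14 = 17·32969976228267267 + 8129726509268486 = 568619322389812025, q_14 = 17·782658464219725 + 192987681283653 = 13498181573018978 → 568619322389812025/13498181573018978
APPEND 43: p_15 = 43·568619322389812025 + 32969976228267267 = 24483600838990184342, q_15 = 43·13498181573018978 + 782658464219725 = 581204466104035779 → 24483600838990184342/581204466104035779
APPEND 2: p_16 = 2·24483600838990184342 + 568619322389812025 = 49535821000370180709, q_16 = 2·581204466104035779 + 13498181573018978 = 1175907113781090536 → 49535821000370180709/1175907113781090536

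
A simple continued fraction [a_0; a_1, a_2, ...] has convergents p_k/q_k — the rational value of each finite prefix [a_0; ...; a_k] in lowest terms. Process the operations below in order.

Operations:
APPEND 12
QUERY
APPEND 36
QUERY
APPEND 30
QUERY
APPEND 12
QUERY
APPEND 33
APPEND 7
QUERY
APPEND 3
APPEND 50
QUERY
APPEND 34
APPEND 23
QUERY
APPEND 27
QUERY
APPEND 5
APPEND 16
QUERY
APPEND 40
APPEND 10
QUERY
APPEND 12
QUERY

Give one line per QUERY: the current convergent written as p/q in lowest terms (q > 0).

APPEND 12: p_0 = 12·1 + 0 = 12, q_0 = 12·0 + 1 = 1 → 12/1
APPEND 36: p_1 = 36·12 + 1 = 433, q_1 = 36·1 + 0 = 36 → 433/36
APPEND 30: p_2 = 30·433 + 12 = 13002, q_2 = 30·36 + 1 = 1081 → 13002/1081
APPEND 12: p_3 = 12·13002 + 433 = 156457, q_3 = 12·1081 + 36 = 13008 → 156457/13008
APPEND 33: p_4 = 33·156457 + 13002 = 5176083, q_4 = 33·13008 + 1081 = 430345 → 5176083/430345
APPEND 7: p_5 = 7·5176083 + 156457 = 36389038, q_5 = 7·430345 + 13008 = 3025423 → 36389038/3025423
APPEND 3: p_6 = 3·36389038 + 5176083 = 114343197, q_6 = 3·3025423 + 430345 = 9506614 → 114343197/9506614
APPEND 50: p_7 = 50·114343197 + 36389038 = 5753548888, q_7 = 50·9506614 + 3025423 = 478356123 → 5753548888/478356123
APPEND 34: p_8 = 34·5753548888 + 114343197 = 195735005389, q_8 = 34·478356123 + 9506614 = 16273614796 → 195735005389/16273614796
APPEND 23: p_9 = 23·195735005389 + 5753548888 = 4507658672835, q_9 = 23·16273614796 + 478356123 = 374771496431 → 4507658672835/374771496431
APPEND 27: p_10 = 27·4507658672835 + 195735005389 = 121902519171934, q_10 = 27·374771496431 + 16273614796 = 10135104018433 → 121902519171934/10135104018433
APPEND 5: p_11 = 5·121902519171934 + 4507658672835 = 614020254532505, q_11 = 5·10135104018433 + 374771496431 = 51050291588596 → 614020254532505/51050291588596
APPEND 16: p_12 = 16·614020254532505 + 121902519171934 = 9946226591692014, q_12 = 16·51050291588596 + 10135104018433 = 826939769435969 → 9946226591692014/826939769435969
APPEND 40: p_13 = 40·9946226591692014 + 614020254532505 = 398463083922213065, q_13 = 40·826939769435969 + 51050291588596 = 33128641069027356 → 398463083922213065/33128641069027356
APPEND 10: p_14 = 10·398463083922213065 + 9946226591692014 = 3994577065813822664, q_14 = 10·33128641069027356 + 826939769435969 = 332113350459709529 → 3994577065813822664/332113350459709529
APPEND 12: p_15 = 12·3994577065813822664 + 398463083922213065 = 48333387873688085033, q_15 = 12·332113350459709529 + 33128641069027356 = 4018488846585541704 → 48333387873688085033/4018488846585541704

12/1
433/36
13002/1081
156457/13008
36389038/3025423
5753548888/478356123
4507658672835/374771496431
121902519171934/10135104018433
9946226591692014/826939769435969
3994577065813822664/332113350459709529
48333387873688085033/4018488846585541704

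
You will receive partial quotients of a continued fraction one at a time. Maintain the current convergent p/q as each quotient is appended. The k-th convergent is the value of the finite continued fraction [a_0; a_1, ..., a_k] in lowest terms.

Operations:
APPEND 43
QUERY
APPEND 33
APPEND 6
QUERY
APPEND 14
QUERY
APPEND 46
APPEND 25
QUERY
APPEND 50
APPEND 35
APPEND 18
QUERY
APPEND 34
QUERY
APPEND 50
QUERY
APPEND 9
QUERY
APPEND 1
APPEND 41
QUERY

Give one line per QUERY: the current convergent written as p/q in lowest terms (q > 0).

APPEND 43: p_0 = 43·1 + 0 = 43, q_0 = 43·0 + 1 = 1 → 43/1
APPEND 33: p_1 = 33·43 + 1 = 1420, q_1 = 33·1 + 0 = 33 → 1420/33
APPEND 6: p_2 = 6·1420 + 43 = 8563, q_2 = 6·33 + 1 = 199 → 8563/199
APPEND 14: p_3 = 14·8563 + 1420 = 121302, q_3 = 14·199 + 33 = 2819 → 121302/2819
APPEND 46: p_4 = 46·121302 + 8563 = 5588455, q_4 = 46·2819 + 199 = 129873 → 5588455/129873
APPEND 25: p_5 = 25·5588455 + 121302 = 139832677, q_5 = 25·129873 + 2819 = 3249644 → 139832677/3249644
APPEND 50: p_6 = 50·139832677 + 5588455 = 6997222305, q_6 = 50·3249644 + 129873 = 162612073 → 6997222305/162612073
APPEND 35: p_7 = 35·6997222305 + 139832677 = 245042613352, q_7 = 35·162612073 + 3249644 = 5694672199 → 245042613352/5694672199
APPEND 18: p_8 = 18·245042613352 + 6997222305 = 4417764262641, q_8 = 18·5694672199 + 162612073 = 102666711655 → 4417764262641/102666711655
APPEND 34: p_9 = 34·4417764262641 + 245042613352 = 150449027543146, q_9 = 34·102666711655 + 5694672199 = 3496362868469 → 150449027543146/3496362868469
APPEND 50: p_10 = 50·150449027543146 + 4417764262641 = 7526869141419941, q_10 = 50·3496362868469 + 102666711655 = 174920810135105 → 7526869141419941/174920810135105
APPEND 9: p_11 = 9·7526869141419941 + 150449027543146 = 67892271300322615, q_11 = 9·174920810135105 + 3496362868469 = 1577783654084414 → 67892271300322615/1577783654084414
APPEND 1: p_12 = 1·67892271300322615 + 7526869141419941 = 75419140441742556, q_12 = 1·1577783654084414 + 174920810135105 = 1752704464219519 → 75419140441742556/1752704464219519
APPEND 41: p_13 = 41·75419140441742556 + 67892271300322615 = 3160077029411767411, q_13 = 41·1752704464219519 + 1577783654084414 = 73438666687084693 → 3160077029411767411/73438666687084693

43/1
8563/199
121302/2819
139832677/3249644
4417764262641/102666711655
150449027543146/3496362868469
7526869141419941/174920810135105
67892271300322615/1577783654084414
3160077029411767411/73438666687084693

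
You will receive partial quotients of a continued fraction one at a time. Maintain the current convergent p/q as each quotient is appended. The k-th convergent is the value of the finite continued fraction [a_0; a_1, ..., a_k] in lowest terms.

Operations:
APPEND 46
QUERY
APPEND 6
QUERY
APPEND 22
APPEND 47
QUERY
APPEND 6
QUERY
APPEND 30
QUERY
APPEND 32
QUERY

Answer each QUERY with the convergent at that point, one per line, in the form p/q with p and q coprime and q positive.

46/1
277/6
288857/6257
1739282/37675
52467317/1136507
1680693426/36405899

APPEND 46: p_0 = 46·1 + 0 = 46, q_0 = 46·0 + 1 = 1 → 46/1
APPEND 6: p_1 = 6·46 + 1 = 277, q_1 = 6·1 + 0 = 6 → 277/6
APPEND 22: p_2 = 22·277 + 46 = 6140, q_2 = 22·6 + 1 = 133 → 6140/133
APPEND 47: p_3 = 47·6140 + 277 = 288857, q_3 = 47·133 + 6 = 6257 → 288857/6257
APPEND 6: p_4 = 6·288857 + 6140 = 1739282, q_4 = 6·6257 + 133 = 37675 → 1739282/37675
APPEND 30: p_5 = 30·1739282 + 288857 = 52467317, q_5 = 30·37675 + 6257 = 1136507 → 52467317/1136507
APPEND 32: p_6 = 32·52467317 + 1739282 = 1680693426, q_6 = 32·1136507 + 37675 = 36405899 → 1680693426/36405899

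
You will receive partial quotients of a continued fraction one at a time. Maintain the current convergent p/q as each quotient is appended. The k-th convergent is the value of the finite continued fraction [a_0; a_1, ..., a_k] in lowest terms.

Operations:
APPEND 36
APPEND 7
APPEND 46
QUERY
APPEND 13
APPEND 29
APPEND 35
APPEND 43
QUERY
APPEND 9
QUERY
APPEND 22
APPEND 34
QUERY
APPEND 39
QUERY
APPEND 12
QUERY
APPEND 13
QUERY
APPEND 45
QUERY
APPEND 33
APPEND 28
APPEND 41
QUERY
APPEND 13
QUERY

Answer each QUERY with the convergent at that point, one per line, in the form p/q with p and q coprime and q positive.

APPEND 36: p_0 = 36·1 + 0 = 36, q_0 = 36·0 + 1 = 1 → 36/1
APPEND 7: p_1 = 7·36 + 1 = 253, q_1 = 7·1 + 0 = 7 → 253/7
APPEND 46: p_2 = 46·253 + 36 = 11674, q_2 = 46·7 + 1 = 323 → 11674/323
APPEND 13: p_3 = 13·11674 + 253 = 152015, q_3 = 13·323 + 7 = 4206 → 152015/4206
APPEND 29: p_4 = 29·152015 + 11674 = 4420109, q_4 = 29·4206 + 323 = 122297 → 4420109/122297
APPEND 35: p_5 = 35·4420109 + 152015 = 154855830, q_5 = 35·122297 + 4206 = 4284601 → 154855830/4284601
APPEND 43: p_6 = 43·154855830 + 4420109 = 6663220799, q_6 = 43·4284601 + 122297 = 184360140 → 6663220799/184360140
APPEND 9: p_7 = 9·6663220799 + 154855830 = 60123843021, q_7 = 9·184360140 + 4284601 = 1663525861 → 60123843021/1663525861
APPEND 22: p_8 = 22·60123843021 + 6663220799 = 1329387767261, q_8 = 22·1663525861 + 184360140 = 36781929082 → 1329387767261/36781929082
APPEND 34: p_9 = 34·1329387767261 + 60123843021 = 45259307929895, q_9 = 34·36781929082 + 1663525861 = 1252249114649 → 45259307929895/1252249114649
APPEND 39: p_10 = 39·45259307929895 + 1329387767261 = 1766442397033166, q_10 = 39·1252249114649 + 36781929082 = 48874497400393 → 1766442397033166/48874497400393
APPEND 12: p_11 = 12·1766442397033166 + 45259307929895 = 21242568072327887, q_11 = 12·48874497400393 + 1252249114649 = 587746217919365 → 21242568072327887/587746217919365
APPEND 13: p_12 = 13·21242568072327887 + 1766442397033166 = 277919827337295697, q_12 = 13·587746217919365 + 48874497400393 = 7689575330352138 → 277919827337295697/7689575330352138
APPEND 45: p_13 = 45·277919827337295697 + 21242568072327887 = 12527634798250634252, q_13 = 45·7689575330352138 + 587746217919365 = 346618636083765575 → 12527634798250634252/346618636083765575
APPEND 33: p_14 = 33·12527634798250634252 + 277919827337295697 = 413689868169608226013, q_14 = 33·346618636083765575 + 7689575330352138 = 11446104566094616113 → 413689868169608226013/11446104566094616113
APPEND 28: p_15 = 28·413689868169608226013 + 12527634798250634252 = 11595843943547280962616, q_15 = 28·11446104566094616113 + 346618636083765575 = 320837546486733016739 → 11595843943547280962616/320837546486733016739
APPEND 41: p_16 = 41·11595843943547280962616 + 413689868169608226013 = 475843291553608127693269, q_16 = 41·320837546486733016739 + 11446104566094616113 = 13165785510522148302412 → 475843291553608127693269/13165785510522148302412
APPEND 13: p_17 = 13·475843291553608127693269 + 11595843943547280962616 = 6197558634140452940975113, q_17 = 13·13165785510522148302412 + 320837546486733016739 = 171476049183274660948095 → 6197558634140452940975113/171476049183274660948095

11674/323
6663220799/184360140
60123843021/1663525861
45259307929895/1252249114649
1766442397033166/48874497400393
21242568072327887/587746217919365
277919827337295697/7689575330352138
12527634798250634252/346618636083765575
475843291553608127693269/13165785510522148302412
6197558634140452940975113/171476049183274660948095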